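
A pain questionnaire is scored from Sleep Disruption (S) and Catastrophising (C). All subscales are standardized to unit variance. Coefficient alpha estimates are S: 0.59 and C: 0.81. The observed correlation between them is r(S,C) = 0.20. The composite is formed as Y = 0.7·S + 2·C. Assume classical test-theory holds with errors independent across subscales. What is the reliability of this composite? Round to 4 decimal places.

0.8097

Var(Y) = 0.7² + 2² + 2·[1.4·0.20] = 4.49 + 0.56 = 5.05.
Under uncorrelated errors the observed covariances equal the true-score covariances, so only the own-variance terms attenuate.
True-score variance = [0.7²·0.59 + 2²·0.81] + 0.56 = 3.5291 + 0.56 = 4.0891.
Reliability = 4.0891 / 5.05 = 0.8097.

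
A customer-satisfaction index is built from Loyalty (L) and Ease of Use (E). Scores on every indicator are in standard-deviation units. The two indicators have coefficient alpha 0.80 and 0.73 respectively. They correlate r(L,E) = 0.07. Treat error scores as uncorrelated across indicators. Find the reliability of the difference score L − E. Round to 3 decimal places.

0.747

Var(L−E) = 1 + 1 − 2·0.07 = 2 − 0.14 = 1.86.
With uncorrelated errors the cross-covariances are all true-score covariance, so they carry over unchanged; only the diagonal terms shrink to ρᵢσᵢ².
True-score variance = [0.80 + 0.73] − 0.14 = 1.53 − 0.14 = 1.39.
Reliability = 1.39 / 1.86 = 0.747.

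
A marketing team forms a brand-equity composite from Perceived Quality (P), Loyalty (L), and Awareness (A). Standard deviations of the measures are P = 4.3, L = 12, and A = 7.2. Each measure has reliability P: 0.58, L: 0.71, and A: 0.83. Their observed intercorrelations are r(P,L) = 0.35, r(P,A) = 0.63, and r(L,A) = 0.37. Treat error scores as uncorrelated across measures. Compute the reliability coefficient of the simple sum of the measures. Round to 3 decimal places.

0.835

Var(P+L+A) = 4.3² + 12² + 7.2² + 2·[4.3·12·0.35 + 4.3·7.2·0.63 + 12·7.2·0.37] = 214.33 + 139.066 = 353.396.
With uncorrelated errors the cross-covariances are all true-score covariance, so they carry over unchanged; only the diagonal terms shrink to ρᵢσᵢ².
True-score variance = [4.3²·0.58 + 12²·0.71 + 7.2²·0.83] + 139.066 = 155.991 + 139.066 = 295.057.
Reliability = 295.057 / 353.396 = 0.835.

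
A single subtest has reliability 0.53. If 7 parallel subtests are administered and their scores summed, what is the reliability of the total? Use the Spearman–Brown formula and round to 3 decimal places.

ρ_k = kρ / (1 + (k−1)ρ) = 7·0.53 / (1 + 6·0.53) = 3.710 / 4.180 = 0.888.

0.888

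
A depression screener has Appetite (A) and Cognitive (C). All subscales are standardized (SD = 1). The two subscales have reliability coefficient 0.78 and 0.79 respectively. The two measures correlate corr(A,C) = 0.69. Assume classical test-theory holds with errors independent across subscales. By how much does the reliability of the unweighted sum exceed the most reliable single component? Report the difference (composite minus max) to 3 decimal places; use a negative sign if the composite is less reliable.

Var(sum) = 2 + 1.38 = 3.38; true-score variance = 1.57 + 1.38 = 2.95; composite reliability = 0.8728.
Max component reliability = 0.7900.
Difference = 0.8728 − 0.7900 = 0.083.

0.083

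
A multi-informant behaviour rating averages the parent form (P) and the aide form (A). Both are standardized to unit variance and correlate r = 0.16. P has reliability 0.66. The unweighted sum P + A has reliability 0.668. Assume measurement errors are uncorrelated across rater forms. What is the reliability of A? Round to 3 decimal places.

0.570

Var(P+A) = 2 + 2·0.16 = 2.320.
True-score variance = ρ_P + ρ_A + 2·0.16, so 0.668 = (0.66 + ρ_A + 0.32) / 2.320.
ρ_A = 0.668·2.320 − 0.66 − 0.32 = 0.570.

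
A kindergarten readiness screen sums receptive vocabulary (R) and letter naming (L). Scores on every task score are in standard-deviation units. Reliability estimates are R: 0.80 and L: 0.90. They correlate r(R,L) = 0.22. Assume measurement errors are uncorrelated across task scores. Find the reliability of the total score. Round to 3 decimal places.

Var(R+L) = 2 + 2·[0.22] = 2 + 0.44 = 2.44.
With uncorrelated errors the cross-covariances are all true-score covariance, so they carry over unchanged; only the diagonal terms shrink to ρᵢσᵢ².
True-score variance = [0.80 + 0.90] + 0.44 = 1.7 + 0.44 = 2.14.
Reliability = 2.14 / 2.44 = 0.877.

0.877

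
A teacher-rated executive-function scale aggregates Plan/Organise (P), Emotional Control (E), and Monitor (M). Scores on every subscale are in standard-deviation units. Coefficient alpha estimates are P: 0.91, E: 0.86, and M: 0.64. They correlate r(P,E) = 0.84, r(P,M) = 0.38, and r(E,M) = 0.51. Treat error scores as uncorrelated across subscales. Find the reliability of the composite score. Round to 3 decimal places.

0.909

Var(P+E+M) = 3 + 2·[0.84 + 0.38 + 0.51] = 3 + 3.46 = 6.46.
Under uncorrelated errors the observed covariances equal the true-score covariances, so only the own-variance terms attenuate.
True-score variance = [0.91 + 0.86 + 0.64] + 3.46 = 2.41 + 3.46 = 5.87.
Reliability = 5.87 / 6.46 = 0.909.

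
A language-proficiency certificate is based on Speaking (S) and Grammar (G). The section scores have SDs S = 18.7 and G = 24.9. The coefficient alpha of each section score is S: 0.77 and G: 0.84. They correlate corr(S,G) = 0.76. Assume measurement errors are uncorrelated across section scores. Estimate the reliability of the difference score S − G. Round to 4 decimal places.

Var(S−G) = 18.7² + 24.9² − 2·18.7·24.9·0.76 = 969.7 − 707.758 = 261.942.
Because errors are independent across components, Cov(Tᵢ,Tⱼ) = Cov(Xᵢ,Xⱼ); the off-diagonal part of the true-score variance is the same as above.
True-score variance = [18.7²·0.77 + 24.9²·0.84] − 707.758 = 790.07 − 707.758 = 82.3121.
Reliability = 82.3121 / 261.942 = 0.3142.

0.3142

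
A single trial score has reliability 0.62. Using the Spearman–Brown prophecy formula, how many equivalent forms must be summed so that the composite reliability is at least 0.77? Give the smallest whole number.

3

k ≥ ρ*(1−ρ₁)/(ρ₁(1−ρ*)) = 0.77·0.38 / (0.62·0.23) = 2.052.
Smallest integer k = 3.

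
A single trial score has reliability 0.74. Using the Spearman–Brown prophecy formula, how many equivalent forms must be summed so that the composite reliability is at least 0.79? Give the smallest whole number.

k ≥ ρ*(1−ρ₁)/(ρ₁(1−ρ*)) = 0.79·0.26 / (0.74·0.21) = 1.322.
Smallest integer k = 2.

2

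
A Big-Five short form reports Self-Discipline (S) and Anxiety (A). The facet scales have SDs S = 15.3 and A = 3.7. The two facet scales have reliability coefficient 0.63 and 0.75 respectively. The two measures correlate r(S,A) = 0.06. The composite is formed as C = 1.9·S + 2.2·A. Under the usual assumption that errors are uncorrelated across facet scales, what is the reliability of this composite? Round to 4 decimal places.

Var(C) = 1.9²·15.3² + 2.2²·3.7² + 2·[4.18·15.3·3.7·0.06] = 911.325 + 28.3956 = 939.72.
Under uncorrelated errors the observed covariances equal the true-score covariances, so only the own-variance terms attenuate.
True-score variance = [1.9²·15.3²·0.63 + 2.2²·3.7²·0.75] + 28.3956 = 582.086 + 28.3956 = 610.481.
Reliability = 610.481 / 939.72 = 0.6496.

0.6496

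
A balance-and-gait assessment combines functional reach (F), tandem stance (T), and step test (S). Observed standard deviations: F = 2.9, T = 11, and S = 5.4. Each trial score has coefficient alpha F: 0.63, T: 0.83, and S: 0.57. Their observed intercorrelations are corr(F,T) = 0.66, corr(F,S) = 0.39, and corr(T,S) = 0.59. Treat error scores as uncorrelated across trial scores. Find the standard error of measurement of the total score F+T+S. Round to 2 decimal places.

Var(total) = 158.57 + 124.415 = 282.985.
True-score variance = 122.349 + 124.415 = 246.764, so reliability = 0.8720.
Error variance = 282.985 − 246.764 = 36.2205; SEM = √36.2205 = 6.02.

6.02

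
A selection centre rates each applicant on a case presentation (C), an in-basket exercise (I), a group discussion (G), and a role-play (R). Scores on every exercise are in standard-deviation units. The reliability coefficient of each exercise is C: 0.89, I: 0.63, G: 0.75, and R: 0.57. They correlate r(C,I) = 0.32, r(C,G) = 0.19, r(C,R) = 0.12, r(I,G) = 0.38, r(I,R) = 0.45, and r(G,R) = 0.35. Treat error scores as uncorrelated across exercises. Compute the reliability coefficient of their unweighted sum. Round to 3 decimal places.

0.848

Var(C+I+G+R) = 4 + 2·[0.32 + 0.19 + 0.12 + 0.38 + 0.45 + 0.35] = 4 + 3.62 = 7.62.
Under uncorrelated errors the observed covariances equal the true-score covariances, so only the own-variance terms attenuate.
True-score variance = [0.89 + 0.63 + 0.75 + 0.57] + 3.62 = 2.84 + 3.62 = 6.46.
Reliability = 6.46 / 7.62 = 0.848.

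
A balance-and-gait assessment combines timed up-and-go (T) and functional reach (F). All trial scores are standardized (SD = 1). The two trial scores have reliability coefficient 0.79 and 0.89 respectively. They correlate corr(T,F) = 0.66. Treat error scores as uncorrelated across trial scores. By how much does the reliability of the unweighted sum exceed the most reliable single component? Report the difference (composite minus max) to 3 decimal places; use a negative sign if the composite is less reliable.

Var(sum) = 2 + 1.32 = 3.32; true-score variance = 1.68 + 1.32 = 3; composite reliability = 0.9036.
Max component reliability = 0.8900.
Difference = 0.9036 − 0.8900 = 0.014.

0.014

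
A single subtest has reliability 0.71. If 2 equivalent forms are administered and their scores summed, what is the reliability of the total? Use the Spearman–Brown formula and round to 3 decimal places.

0.830

ρ_k = kρ / (1 + (k−1)ρ) = 2·0.71 / (1 + 1·0.71) = 1.420 / 1.710 = 0.830.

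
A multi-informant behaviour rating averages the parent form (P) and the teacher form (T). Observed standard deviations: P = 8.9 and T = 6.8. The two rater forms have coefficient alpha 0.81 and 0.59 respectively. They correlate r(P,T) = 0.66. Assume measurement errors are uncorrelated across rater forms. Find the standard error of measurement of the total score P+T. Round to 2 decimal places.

Var(total) = 125.45 + 79.8864 = 205.336.
True-score variance = 91.4417 + 79.8864 = 171.328, so reliability = 0.8344.
Error variance = 205.336 − 171.328 = 34.0083; SEM = √34.0083 = 5.83.

5.83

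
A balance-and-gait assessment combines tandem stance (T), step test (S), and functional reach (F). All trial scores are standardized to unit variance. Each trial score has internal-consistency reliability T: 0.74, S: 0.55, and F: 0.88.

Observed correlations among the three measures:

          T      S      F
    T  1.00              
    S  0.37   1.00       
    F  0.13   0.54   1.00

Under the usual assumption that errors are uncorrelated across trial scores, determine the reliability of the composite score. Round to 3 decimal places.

0.837

Var(T+S+F) = 3 + 2·[0.37 + 0.13 + 0.54] = 3 + 2.08 = 5.08.
With uncorrelated errors the cross-covariances are all true-score covariance, so they carry over unchanged; only the diagonal terms shrink to ρᵢσᵢ².
True-score variance = [0.74 + 0.55 + 0.88] + 2.08 = 2.17 + 2.08 = 4.25.
Reliability = 4.25 / 5.08 = 0.837.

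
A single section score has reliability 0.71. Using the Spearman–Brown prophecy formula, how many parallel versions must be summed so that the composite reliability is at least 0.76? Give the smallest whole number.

2

k ≥ ρ*(1−ρ₁)/(ρ₁(1−ρ*)) = 0.76·0.29 / (0.71·0.24) = 1.293.
Smallest integer k = 2.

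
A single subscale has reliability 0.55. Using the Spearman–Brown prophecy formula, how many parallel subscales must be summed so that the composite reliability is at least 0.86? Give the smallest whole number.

k ≥ ρ*(1−ρ₁)/(ρ₁(1−ρ*)) = 0.86·0.45 / (0.55·0.14) = 5.026.
Smallest integer k = 6.

6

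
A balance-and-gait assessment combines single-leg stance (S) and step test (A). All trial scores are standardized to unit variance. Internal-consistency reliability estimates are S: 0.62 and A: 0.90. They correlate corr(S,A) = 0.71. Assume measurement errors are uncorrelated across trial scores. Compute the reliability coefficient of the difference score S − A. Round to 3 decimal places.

0.172

Var(S−A) = 1 + 1 − 2·0.71 = 2 − 1.42 = 0.58.
Because errors are independent across components, Cov(Tᵢ,Tⱼ) = Cov(Xᵢ,Xⱼ); the off-diagonal part of the true-score variance is the same as above.
True-score variance = [0.62 + 0.90] − 1.42 = 1.52 − 1.42 = 0.1.
Reliability = 0.1 / 0.58 = 0.172.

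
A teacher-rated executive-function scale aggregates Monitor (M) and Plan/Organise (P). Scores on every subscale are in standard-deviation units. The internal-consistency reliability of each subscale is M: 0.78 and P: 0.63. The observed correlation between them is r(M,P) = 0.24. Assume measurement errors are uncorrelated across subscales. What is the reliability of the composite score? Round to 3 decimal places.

Var(M+P) = 2 + 2·[0.24] = 2 + 0.48 = 2.48.
With uncorrelated errors the cross-covariances are all true-score covariance, so they carry over unchanged; only the diagonal terms shrink to ρᵢσᵢ².
True-score variance = [0.78 + 0.63] + 0.48 = 1.41 + 0.48 = 1.89.
Reliability = 1.89 / 2.48 = 0.762.

0.762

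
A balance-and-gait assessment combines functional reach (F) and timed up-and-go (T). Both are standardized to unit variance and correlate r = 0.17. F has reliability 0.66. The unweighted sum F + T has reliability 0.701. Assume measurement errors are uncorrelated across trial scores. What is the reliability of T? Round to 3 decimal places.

0.640

Var(F+T) = 2 + 2·0.17 = 2.340.
True-score variance = ρ_F + ρ_T + 2·0.17, so 0.701 = (0.66 + ρ_T + 0.34) / 2.340.
ρ_T = 0.701·2.340 − 0.66 − 0.34 = 0.640.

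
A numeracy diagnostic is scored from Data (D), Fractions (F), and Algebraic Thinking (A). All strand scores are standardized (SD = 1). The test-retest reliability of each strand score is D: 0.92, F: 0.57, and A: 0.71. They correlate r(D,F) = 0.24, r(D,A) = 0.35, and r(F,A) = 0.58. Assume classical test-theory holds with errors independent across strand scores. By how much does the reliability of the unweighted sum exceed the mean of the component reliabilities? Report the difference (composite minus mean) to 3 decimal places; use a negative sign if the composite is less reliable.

Var(sum) = 3 + 2.34 = 5.34; true-score variance = 2.2 + 2.34 = 4.54; composite reliability = 0.8502.
Mean component reliability = 0.7333.
Difference = 0.8502 − 0.7333 = 0.117.

0.117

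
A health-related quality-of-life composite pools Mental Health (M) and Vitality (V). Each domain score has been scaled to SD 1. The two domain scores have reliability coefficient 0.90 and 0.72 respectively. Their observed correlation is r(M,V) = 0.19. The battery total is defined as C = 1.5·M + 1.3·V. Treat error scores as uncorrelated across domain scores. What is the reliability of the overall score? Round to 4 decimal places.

Var(C) = 1.5² + 1.3² + 2·[1.95·0.19] = 3.94 + 0.741 = 4.681.
Under uncorrelated errors the observed covariances equal the true-score covariances, so only the own-variance terms attenuate.
True-score variance = [1.5²·0.90 + 1.3²·0.72] + 0.741 = 3.2418 + 0.741 = 3.9828.
Reliability = 3.9828 / 4.681 = 0.8508.

0.8508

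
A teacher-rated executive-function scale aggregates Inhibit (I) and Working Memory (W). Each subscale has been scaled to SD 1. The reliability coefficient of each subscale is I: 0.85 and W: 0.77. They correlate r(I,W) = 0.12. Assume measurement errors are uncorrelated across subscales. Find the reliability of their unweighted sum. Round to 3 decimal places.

0.830

Var(I+W) = 2 + 2·[0.12] = 2 + 0.24 = 2.24.
Under uncorrelated errors the observed covariances equal the true-score covariances, so only the own-variance terms attenuate.
True-score variance = [0.85 + 0.77] + 0.24 = 1.62 + 0.24 = 1.86.
Reliability = 1.86 / 2.24 = 0.830.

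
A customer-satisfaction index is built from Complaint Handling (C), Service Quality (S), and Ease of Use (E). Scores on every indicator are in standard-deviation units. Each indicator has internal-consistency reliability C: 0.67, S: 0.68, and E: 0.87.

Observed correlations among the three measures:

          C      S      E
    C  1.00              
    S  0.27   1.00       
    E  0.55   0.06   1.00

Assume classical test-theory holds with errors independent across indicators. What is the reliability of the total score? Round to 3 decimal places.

Var(C+S+E) = 3 + 2·[0.27 + 0.55 + 0.06] = 3 + 1.76 = 4.76.
Under uncorrelated errors the observed covariances equal the true-score covariances, so only the own-variance terms attenuate.
True-score variance = [0.67 + 0.68 + 0.87] + 1.76 = 2.22 + 1.76 = 3.98.
Reliability = 3.98 / 4.76 = 0.836.

0.836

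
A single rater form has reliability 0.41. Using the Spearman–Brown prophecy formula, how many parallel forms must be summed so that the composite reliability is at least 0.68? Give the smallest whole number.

k ≥ ρ*(1−ρ₁)/(ρ₁(1−ρ*)) = 0.68·0.59 / (0.41·0.32) = 3.058.
Smallest integer k = 4.

4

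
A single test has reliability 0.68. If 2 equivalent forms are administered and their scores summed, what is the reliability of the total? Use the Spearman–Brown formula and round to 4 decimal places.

0.8095

ρ_k = kρ / (1 + (k−1)ρ) = 2·0.68 / (1 + 1·0.68) = 1.360 / 1.680 = 0.8095.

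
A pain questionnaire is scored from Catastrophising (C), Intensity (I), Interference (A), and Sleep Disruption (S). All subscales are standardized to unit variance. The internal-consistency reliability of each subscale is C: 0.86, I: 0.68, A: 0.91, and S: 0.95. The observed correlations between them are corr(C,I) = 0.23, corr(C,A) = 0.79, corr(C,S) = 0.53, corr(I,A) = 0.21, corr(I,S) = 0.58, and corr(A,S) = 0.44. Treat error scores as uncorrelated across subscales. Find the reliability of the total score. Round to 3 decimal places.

Var(C+I+A+S) = 4 + 2·[0.23 + 0.79 + 0.53 + 0.21 + 0.58 + 0.44] = 4 + 5.56 = 9.56.
Under uncorrelated errors the observed covariances equal the true-score covariances, so only the own-variance terms attenuate.
True-score variance = [0.86 + 0.68 + 0.91 + 0.95] + 5.56 = 3.4 + 5.56 = 8.96.
Reliability = 8.96 / 9.56 = 0.937.

0.937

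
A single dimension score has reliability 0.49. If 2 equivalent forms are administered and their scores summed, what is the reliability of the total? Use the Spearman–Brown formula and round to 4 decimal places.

0.6577

ρ_k = kρ / (1 + (k−1)ρ) = 2·0.49 / (1 + 1·0.49) = 0.980 / 1.490 = 0.6577.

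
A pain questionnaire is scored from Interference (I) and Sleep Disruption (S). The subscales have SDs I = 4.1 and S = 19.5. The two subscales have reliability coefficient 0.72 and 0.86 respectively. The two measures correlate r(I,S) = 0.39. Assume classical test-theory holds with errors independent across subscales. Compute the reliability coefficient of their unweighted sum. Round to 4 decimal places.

Var(I+S) = 4.1² + 19.5² + 2·[4.1·19.5·0.39] = 397.06 + 62.361 = 459.421.
With uncorrelated errors the cross-covariances are all true-score covariance, so they carry over unchanged; only the diagonal terms shrink to ρᵢσᵢ².
True-score variance = [4.1²·0.72 + 19.5²·0.86] + 62.361 = 339.118 + 62.361 = 401.479.
Reliability = 401.479 / 459.421 = 0.8739.

0.8739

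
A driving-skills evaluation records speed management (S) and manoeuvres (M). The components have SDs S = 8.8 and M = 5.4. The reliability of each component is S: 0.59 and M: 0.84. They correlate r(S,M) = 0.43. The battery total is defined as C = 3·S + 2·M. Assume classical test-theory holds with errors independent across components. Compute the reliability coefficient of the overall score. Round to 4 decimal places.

0.7125

Var(C) = 3²·8.8² + 2²·5.4² + 2·[6·8.8·5.4·0.43] = 813.6 + 245.203 = 1058.8.
Because errors are independent across components, Cov(Tᵢ,Tⱼ) = Cov(Xᵢ,Xⱼ); the off-diagonal part of the true-score variance is the same as above.
True-score variance = [3²·8.8²·0.59 + 2²·5.4²·0.84] + 245.203 = 509.184 + 245.203 = 754.387.
Reliability = 754.387 / 1058.8 = 0.7125.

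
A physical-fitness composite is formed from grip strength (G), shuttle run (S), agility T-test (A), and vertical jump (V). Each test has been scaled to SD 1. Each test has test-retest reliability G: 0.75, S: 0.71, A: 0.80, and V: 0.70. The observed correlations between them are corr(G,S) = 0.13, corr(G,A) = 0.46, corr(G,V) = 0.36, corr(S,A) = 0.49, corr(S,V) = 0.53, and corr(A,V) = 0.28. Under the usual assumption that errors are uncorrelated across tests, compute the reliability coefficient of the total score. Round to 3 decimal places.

0.878

Var(G+S+A+V) = 4 + 2·[0.13 + 0.46 + 0.36 + 0.49 + 0.53 + 0.28] = 4 + 4.5 = 8.5.
With uncorrelated errors the cross-covariances are all true-score covariance, so they carry over unchanged; only the diagonal terms shrink to ρᵢσᵢ².
True-score variance = [0.75 + 0.71 + 0.80 + 0.70] + 4.5 = 2.96 + 4.5 = 7.46.
Reliability = 7.46 / 8.5 = 0.878.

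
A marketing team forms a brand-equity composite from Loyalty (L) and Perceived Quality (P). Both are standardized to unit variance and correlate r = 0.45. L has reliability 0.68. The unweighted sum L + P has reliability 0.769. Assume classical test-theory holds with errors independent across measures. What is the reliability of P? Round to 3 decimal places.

0.650

Var(L+P) = 2 + 2·0.45 = 2.900.
True-score variance = ρ_L + ρ_P + 2·0.45, so 0.769 = (0.68 + ρ_P + 0.90) / 2.900.
ρ_P = 0.769·2.900 − 0.68 − 0.90 = 0.650.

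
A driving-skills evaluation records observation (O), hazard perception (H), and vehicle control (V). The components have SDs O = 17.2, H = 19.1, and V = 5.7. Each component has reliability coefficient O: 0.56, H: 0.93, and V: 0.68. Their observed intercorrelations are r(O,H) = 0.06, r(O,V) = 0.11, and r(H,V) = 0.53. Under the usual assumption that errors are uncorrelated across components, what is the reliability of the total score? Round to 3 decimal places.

0.809

Var(O+H+V) = 17.2² + 19.1² + 5.7² + 2·[17.2·19.1·0.06 + 17.2·5.7·0.11 + 19.1·5.7·0.53] = 693.14 + 176.393 = 869.533.
With uncorrelated errors the cross-covariances are all true-score covariance, so they carry over unchanged; only the diagonal terms shrink to ρᵢσᵢ².
True-score variance = [17.2²·0.56 + 19.1²·0.93 + 5.7²·0.68] + 176.393 = 527.037 + 176.393 = 703.43.
Reliability = 703.43 / 869.533 = 0.809.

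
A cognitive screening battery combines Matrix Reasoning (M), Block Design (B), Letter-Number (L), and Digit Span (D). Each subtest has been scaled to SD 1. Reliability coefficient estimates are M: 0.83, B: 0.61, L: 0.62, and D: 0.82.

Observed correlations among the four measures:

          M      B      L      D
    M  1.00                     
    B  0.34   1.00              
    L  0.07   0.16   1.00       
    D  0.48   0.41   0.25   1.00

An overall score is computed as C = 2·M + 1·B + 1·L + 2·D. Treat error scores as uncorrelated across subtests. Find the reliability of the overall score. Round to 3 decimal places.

0.882

Var(C) = 2² + 1 + 1 + 2² + 2·[2·0.34 + 2·0.07 + 4·0.48 + 0.16 + 2·0.41 + 2·0.25] = 10 + 8.44 = 18.44.
With uncorrelated errors the cross-covariances are all true-score covariance, so they carry over unchanged; only the diagonal terms shrink to ρᵢσᵢ².
True-score variance = [2²·0.83 + 0.61 + 0.62 + 2²·0.82] + 8.44 = 7.83 + 8.44 = 16.27.
Reliability = 16.27 / 18.44 = 0.882.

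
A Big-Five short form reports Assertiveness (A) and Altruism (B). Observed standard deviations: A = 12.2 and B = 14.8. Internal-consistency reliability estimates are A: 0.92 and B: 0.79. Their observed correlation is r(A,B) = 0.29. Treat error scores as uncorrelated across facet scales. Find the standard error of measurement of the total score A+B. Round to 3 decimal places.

7.610

Var(total) = 367.88 + 104.725 = 472.605.
True-score variance = 309.974 + 104.725 = 414.699, so reliability = 0.8775.
Error variance = 472.605 − 414.699 = 57.9056; SEM = √57.9056 = 7.610.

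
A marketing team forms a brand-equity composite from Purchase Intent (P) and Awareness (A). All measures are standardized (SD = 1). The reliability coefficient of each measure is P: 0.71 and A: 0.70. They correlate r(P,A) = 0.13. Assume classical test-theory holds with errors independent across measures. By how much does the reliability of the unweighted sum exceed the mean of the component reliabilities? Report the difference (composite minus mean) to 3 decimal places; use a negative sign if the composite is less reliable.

0.034

Var(sum) = 2 + 0.26 = 2.26; true-score variance = 1.41 + 0.26 = 1.67; composite reliability = 0.7389.
Mean component reliability = 0.7050.
Difference = 0.7389 − 0.7050 = 0.034.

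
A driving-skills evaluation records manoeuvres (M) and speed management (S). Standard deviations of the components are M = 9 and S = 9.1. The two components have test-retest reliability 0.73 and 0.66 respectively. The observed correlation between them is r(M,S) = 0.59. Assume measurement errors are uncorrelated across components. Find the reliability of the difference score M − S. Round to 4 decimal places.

Var(M−S) = 9² + 9.1² − 2·9·9.1·0.59 = 163.81 − 96.642 = 67.168.
With uncorrelated errors the cross-covariances are all true-score covariance, so they carry over unchanged; only the diagonal terms shrink to ρᵢσᵢ².
True-score variance = [9²·0.73 + 9.1²·0.66] − 96.642 = 113.785 − 96.642 = 17.1426.
Reliability = 17.1426 / 67.168 = 0.2552.

0.2552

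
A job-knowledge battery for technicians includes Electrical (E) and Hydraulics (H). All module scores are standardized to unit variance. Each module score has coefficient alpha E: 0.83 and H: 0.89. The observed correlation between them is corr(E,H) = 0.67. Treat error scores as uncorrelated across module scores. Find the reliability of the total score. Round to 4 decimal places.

0.9162

Var(E+H) = 2 + 2·[0.67] = 2 + 1.34 = 3.34.
Under uncorrelated errors the observed covariances equal the true-score covariances, so only the own-variance terms attenuate.
True-score variance = [0.83 + 0.89] + 1.34 = 1.72 + 1.34 = 3.06.
Reliability = 3.06 / 3.34 = 0.9162.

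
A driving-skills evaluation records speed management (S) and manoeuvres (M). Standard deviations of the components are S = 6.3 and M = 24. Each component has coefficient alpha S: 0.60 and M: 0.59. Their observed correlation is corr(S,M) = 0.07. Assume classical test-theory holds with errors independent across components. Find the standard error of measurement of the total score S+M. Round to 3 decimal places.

Var(total) = 615.69 + 21.168 = 636.858.
True-score variance = 363.654 + 21.168 = 384.822, so reliability = 0.6043.
Error variance = 636.858 − 384.822 = 252.036; SEM = √252.036 = 15.876.

15.876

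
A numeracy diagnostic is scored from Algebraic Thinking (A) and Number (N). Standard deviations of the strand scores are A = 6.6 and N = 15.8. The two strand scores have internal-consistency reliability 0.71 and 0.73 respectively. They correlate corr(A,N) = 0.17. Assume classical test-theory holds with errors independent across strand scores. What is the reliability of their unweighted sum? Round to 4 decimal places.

0.7565

Var(A+N) = 6.6² + 15.8² + 2·[6.6·15.8·0.17] = 293.2 + 35.4552 = 328.655.
Under uncorrelated errors the observed covariances equal the true-score covariances, so only the own-variance terms attenuate.
True-score variance = [6.6²·0.71 + 15.8²·0.73] + 35.4552 = 213.165 + 35.4552 = 248.62.
Reliability = 248.62 / 328.655 = 0.7565.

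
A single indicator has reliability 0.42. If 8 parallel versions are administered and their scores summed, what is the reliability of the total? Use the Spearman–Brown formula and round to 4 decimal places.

ρ_k = kρ / (1 + (k−1)ρ) = 8·0.42 / (1 + 7·0.42) = 3.360 / 3.940 = 0.8528.

0.8528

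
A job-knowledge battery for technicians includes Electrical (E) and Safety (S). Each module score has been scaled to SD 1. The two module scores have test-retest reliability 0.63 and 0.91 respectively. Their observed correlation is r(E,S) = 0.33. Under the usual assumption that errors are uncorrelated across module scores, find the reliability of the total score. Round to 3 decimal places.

Var(E+S) = 2 + 2·[0.33] = 2 + 0.66 = 2.66.
With uncorrelated errors the cross-covariances are all true-score covariance, so they carry over unchanged; only the diagonal terms shrink to ρᵢσᵢ².
True-score variance = [0.63 + 0.91] + 0.66 = 1.54 + 0.66 = 2.2.
Reliability = 2.2 / 2.66 = 0.827.

0.827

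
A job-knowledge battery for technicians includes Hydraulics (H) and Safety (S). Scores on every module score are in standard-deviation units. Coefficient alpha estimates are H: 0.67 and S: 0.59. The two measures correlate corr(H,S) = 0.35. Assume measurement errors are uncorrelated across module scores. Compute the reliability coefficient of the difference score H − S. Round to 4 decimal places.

Var(H−S) = 1 + 1 − 2·0.35 = 2 − 0.7 = 1.3.
Under uncorrelated errors the observed covariances equal the true-score covariances, so only the own-variance terms attenuate.
True-score variance = [0.67 + 0.59] − 0.7 = 1.26 − 0.7 = 0.56.
Reliability = 0.56 / 1.3 = 0.4308.

0.4308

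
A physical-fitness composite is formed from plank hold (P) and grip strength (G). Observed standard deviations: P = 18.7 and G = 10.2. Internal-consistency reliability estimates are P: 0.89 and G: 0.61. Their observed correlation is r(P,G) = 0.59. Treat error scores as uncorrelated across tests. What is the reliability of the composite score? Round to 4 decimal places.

Var(P+G) = 18.7² + 10.2² + 2·[18.7·10.2·0.59] = 453.73 + 225.073 = 678.803.
Under uncorrelated errors the observed covariances equal the true-score covariances, so only the own-variance terms attenuate.
True-score variance = [18.7²·0.89 + 10.2²·0.61] + 225.073 = 374.689 + 225.073 = 599.762.
Reliability = 599.762 / 678.803 = 0.8836.

0.8836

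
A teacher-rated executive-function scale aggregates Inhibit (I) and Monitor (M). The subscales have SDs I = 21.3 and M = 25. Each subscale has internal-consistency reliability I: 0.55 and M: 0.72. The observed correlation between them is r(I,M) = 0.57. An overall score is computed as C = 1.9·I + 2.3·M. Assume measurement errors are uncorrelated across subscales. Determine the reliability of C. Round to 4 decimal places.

Var(C) = 1.9²·21.3² + 2.3²·25² + 2·[4.37·21.3·25·0.57] = 4944.07 + 2652.81 = 7596.88.
Under uncorrelated errors the observed covariances equal the true-score covariances, so only the own-variance terms attenuate.
True-score variance = [1.9²·21.3²·0.55 + 2.3²·25²·0.72] + 2652.81 = 3281.3 + 2652.81 = 5934.11.
Reliability = 5934.11 / 7596.88 = 0.7811.

0.7811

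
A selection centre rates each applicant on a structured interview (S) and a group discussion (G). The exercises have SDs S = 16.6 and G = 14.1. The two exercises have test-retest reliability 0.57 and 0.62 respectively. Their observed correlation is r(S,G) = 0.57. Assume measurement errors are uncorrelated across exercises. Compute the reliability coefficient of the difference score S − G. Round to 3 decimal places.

Var(S−G) = 16.6² + 14.1² − 2·16.6·14.1·0.57 = 474.37 − 266.828 = 207.542.
With uncorrelated errors the cross-covariances are all true-score covariance, so they carry over unchanged; only the diagonal terms shrink to ρᵢσᵢ².
True-score variance = [16.6²·0.57 + 14.1²·0.62] − 266.828 = 280.331 − 266.828 = 13.503.
Reliability = 13.503 / 207.542 = 0.065.

0.065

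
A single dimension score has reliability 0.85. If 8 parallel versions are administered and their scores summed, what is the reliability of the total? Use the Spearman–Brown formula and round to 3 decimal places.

0.978

ρ_k = kρ / (1 + (k−1)ρ) = 8·0.85 / (1 + 7·0.85) = 6.800 / 6.950 = 0.978.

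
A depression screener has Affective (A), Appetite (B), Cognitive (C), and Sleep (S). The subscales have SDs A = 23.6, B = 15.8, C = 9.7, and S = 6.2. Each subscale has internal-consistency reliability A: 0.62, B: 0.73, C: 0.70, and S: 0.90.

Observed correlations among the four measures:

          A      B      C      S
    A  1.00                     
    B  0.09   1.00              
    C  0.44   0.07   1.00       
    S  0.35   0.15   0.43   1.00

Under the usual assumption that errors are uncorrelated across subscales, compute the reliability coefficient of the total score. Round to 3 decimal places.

Var(A+B+C+S) = 23.6² + 15.8² + 9.7² + 6.2² + 2·[23.6·15.8·0.09 + 23.6·9.7·0.44 + 23.6·6.2·0.35 + 15.8·9.7·0.07 + 15.8·6.2·0.15 + 9.7·6.2·0.43] = 939.13 + 473.557 = 1412.69.
Under uncorrelated errors the observed covariances equal the true-score covariances, so only the own-variance terms attenuate.
True-score variance = [23.6²·0.62 + 15.8²·0.73 + 9.7²·0.70 + 6.2²·0.90] + 473.557 = 628.011 + 473.557 = 1101.57.
Reliability = 1101.57 / 1412.69 = 0.780.

0.780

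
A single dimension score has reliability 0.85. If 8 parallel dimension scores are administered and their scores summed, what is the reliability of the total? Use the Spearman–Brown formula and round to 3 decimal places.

0.978

ρ_k = kρ / (1 + (k−1)ρ) = 8·0.85 / (1 + 7·0.85) = 6.800 / 6.950 = 0.978.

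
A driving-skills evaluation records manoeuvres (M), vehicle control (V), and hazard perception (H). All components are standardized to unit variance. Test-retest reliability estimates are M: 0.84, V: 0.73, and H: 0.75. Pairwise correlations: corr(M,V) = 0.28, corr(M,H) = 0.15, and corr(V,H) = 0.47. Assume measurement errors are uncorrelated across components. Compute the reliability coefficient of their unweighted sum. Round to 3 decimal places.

0.858

Var(M+V+H) = 3 + 2·[0.28 + 0.15 + 0.47] = 3 + 1.8 = 4.8.
Because errors are independent across components, Cov(Tᵢ,Tⱼ) = Cov(Xᵢ,Xⱼ); the off-diagonal part of the true-score variance is the same as above.
True-score variance = [0.84 + 0.73 + 0.75] + 1.8 = 2.32 + 1.8 = 4.12.
Reliability = 4.12 / 4.8 = 0.858.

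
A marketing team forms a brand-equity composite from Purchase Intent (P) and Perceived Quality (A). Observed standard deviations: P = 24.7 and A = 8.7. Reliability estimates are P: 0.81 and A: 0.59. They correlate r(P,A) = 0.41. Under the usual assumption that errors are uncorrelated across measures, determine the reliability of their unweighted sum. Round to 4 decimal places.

0.8295

Var(P+A) = 24.7² + 8.7² + 2·[24.7·8.7·0.41] = 685.78 + 176.21 = 861.99.
With uncorrelated errors the cross-covariances are all true-score covariance, so they carry over unchanged; only the diagonal terms shrink to ρᵢσᵢ².
True-score variance = [24.7²·0.81 + 8.7²·0.59] + 176.21 = 538.83 + 176.21 = 715.04.
Reliability = 715.04 / 861.99 = 0.8295.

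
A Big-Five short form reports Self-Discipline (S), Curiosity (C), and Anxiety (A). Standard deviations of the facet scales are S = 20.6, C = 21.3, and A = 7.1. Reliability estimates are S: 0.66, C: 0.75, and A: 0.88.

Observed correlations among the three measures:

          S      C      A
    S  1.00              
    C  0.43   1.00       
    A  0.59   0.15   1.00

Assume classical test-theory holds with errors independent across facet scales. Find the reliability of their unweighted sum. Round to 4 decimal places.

Var(S+C+A) = 20.6² + 21.3² + 7.1² + 2·[20.6·21.3·0.43 + 20.6·7.1·0.59 + 21.3·7.1·0.15] = 928.46 + 595.307 = 1523.77.
With uncorrelated errors the cross-covariances are all true-score covariance, so they carry over unchanged; only the diagonal terms shrink to ρᵢσᵢ².
True-score variance = [20.6²·0.66 + 21.3²·0.75 + 7.1²·0.88] + 595.307 = 664.706 + 595.307 = 1260.01.
Reliability = 1260.01 / 1523.77 = 0.8269.

0.8269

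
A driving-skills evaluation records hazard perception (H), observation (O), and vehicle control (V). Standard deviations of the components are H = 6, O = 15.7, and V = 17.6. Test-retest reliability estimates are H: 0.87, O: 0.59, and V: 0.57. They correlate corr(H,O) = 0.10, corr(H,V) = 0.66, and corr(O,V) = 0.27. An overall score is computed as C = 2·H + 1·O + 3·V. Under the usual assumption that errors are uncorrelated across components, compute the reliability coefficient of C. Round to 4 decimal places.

Var(C) = 2²·6² + 15.7² + 3²·17.6² + 2·[2·6·15.7·0.10 + 6·6·17.6·0.66 + 3·15.7·17.6·0.27] = 3178.33 + 1321.67 = 4500.
Because errors are independent across components, Cov(Tᵢ,Tⱼ) = Cov(Xᵢ,Xⱼ); the off-diagonal part of the true-score variance is the same as above.
True-score variance = [2²·6²·0.87 + 15.7²·0.59 + 3²·17.6²·0.57] + 1321.67 = 1859.78 + 1321.67 = 3181.45.
Reliability = 3181.45 / 4500 = 0.7070.

0.7070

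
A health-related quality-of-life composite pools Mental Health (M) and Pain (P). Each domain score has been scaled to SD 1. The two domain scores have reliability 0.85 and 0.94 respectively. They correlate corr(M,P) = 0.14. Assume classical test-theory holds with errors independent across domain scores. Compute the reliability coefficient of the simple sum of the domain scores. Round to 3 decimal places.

0.908

Var(M+P) = 2 + 2·[0.14] = 2 + 0.28 = 2.28.
Because errors are independent across components, Cov(Tᵢ,Tⱼ) = Cov(Xᵢ,Xⱼ); the off-diagonal part of the true-score variance is the same as above.
True-score variance = [0.85 + 0.94] + 0.28 = 1.79 + 0.28 = 2.07.
Reliability = 2.07 / 2.28 = 0.908.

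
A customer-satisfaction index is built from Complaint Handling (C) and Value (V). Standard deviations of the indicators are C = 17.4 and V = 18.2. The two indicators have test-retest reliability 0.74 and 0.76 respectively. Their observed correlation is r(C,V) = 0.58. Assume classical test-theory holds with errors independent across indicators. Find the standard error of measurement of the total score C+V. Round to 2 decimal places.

Var(total) = 634 + 367.349 = 1001.35.
True-score variance = 475.785 + 367.349 = 843.134, so reliability = 0.8420.
Error variance = 1001.35 − 843.134 = 158.215; SEM = √158.215 = 12.58.

12.58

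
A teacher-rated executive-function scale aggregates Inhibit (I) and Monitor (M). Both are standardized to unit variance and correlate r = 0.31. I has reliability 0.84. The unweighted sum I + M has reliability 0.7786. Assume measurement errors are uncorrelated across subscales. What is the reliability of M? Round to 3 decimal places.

0.580

Var(I+M) = 2 + 2·0.31 = 2.620.
True-score variance = ρ_I + ρ_M + 2·0.31, so 0.7786 = (0.84 + ρ_M + 0.62) / 2.620.
ρ_M = 0.7786·2.620 − 0.84 − 0.62 = 0.580.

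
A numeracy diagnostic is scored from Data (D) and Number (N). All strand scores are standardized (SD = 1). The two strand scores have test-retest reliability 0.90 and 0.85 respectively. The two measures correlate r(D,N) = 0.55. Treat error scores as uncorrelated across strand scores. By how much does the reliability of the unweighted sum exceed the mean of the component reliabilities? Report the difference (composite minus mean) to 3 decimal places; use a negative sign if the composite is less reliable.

0.044

Var(sum) = 2 + 1.1 = 3.1; true-score variance = 1.75 + 1.1 = 2.85; composite reliability = 0.9194.
Mean component reliability = 0.8750.
Difference = 0.9194 − 0.8750 = 0.044.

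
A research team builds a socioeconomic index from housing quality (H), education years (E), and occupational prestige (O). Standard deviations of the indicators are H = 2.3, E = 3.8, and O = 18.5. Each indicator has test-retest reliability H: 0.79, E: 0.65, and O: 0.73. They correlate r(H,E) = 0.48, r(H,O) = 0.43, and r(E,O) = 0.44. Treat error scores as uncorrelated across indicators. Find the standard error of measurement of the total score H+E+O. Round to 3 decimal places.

Var(total) = 361.98 + 106.847 = 468.827.
True-score variance = 263.408 + 106.847 = 370.255, so reliability = 0.7897.
Error variance = 468.827 − 370.255 = 98.5724; SEM = √98.5724 = 9.928.

9.928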